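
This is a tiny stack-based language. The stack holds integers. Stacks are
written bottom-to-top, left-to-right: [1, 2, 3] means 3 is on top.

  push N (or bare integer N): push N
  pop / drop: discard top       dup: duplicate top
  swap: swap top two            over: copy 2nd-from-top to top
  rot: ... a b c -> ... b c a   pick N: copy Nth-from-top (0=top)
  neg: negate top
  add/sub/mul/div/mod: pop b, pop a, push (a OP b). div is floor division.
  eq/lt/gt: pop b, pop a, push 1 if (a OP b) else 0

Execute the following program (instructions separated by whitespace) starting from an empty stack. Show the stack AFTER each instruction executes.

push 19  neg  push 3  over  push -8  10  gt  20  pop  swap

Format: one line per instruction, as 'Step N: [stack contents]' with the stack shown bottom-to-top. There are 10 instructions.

Step 1: [19]
Step 2: [-19]
Step 3: [-19, 3]
Step 4: [-19, 3, -19]
Step 5: [-19, 3, -19, -8]
Step 6: [-19, 3, -19, -8, 10]
Step 7: [-19, 3, -19, 0]
Step 8: [-19, 3, -19, 0, 20]
Step 9: [-19, 3, -19, 0]
Step 10: [-19, 3, 0, -19]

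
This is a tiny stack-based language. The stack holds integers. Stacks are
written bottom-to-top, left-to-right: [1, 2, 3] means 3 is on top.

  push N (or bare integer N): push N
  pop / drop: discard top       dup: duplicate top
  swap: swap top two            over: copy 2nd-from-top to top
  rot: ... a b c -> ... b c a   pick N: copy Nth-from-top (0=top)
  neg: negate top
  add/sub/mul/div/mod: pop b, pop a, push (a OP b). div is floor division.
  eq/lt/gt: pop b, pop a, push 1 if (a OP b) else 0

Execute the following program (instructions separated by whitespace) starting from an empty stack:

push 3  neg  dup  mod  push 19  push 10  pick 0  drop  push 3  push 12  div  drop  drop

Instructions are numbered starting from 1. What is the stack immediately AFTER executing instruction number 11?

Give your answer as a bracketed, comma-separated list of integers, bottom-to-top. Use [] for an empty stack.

Step 1 ('push 3'): [3]
Step 2 ('neg'): [-3]
Step 3 ('dup'): [-3, -3]
Step 4 ('mod'): [0]
Step 5 ('push 19'): [0, 19]
Step 6 ('push 10'): [0, 19, 10]
Step 7 ('pick 0'): [0, 19, 10, 10]
Step 8 ('drop'): [0, 19, 10]
Step 9 ('push 3'): [0, 19, 10, 3]
Step 10 ('push 12'): [0, 19, 10, 3, 12]
Step 11 ('div'): [0, 19, 10, 0]

Answer: [0, 19, 10, 0]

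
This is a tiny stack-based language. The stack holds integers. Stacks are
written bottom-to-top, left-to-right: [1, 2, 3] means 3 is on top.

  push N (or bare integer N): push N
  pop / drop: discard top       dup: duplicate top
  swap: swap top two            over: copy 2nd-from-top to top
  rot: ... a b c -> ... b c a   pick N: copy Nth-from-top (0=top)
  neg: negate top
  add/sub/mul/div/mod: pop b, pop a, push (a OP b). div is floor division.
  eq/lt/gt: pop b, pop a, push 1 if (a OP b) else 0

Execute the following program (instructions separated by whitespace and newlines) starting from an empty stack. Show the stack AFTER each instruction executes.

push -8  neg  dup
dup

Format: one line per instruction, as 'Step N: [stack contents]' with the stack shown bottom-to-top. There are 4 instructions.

Step 1: [-8]
Step 2: [8]
Step 3: [8, 8]
Step 4: [8, 8, 8]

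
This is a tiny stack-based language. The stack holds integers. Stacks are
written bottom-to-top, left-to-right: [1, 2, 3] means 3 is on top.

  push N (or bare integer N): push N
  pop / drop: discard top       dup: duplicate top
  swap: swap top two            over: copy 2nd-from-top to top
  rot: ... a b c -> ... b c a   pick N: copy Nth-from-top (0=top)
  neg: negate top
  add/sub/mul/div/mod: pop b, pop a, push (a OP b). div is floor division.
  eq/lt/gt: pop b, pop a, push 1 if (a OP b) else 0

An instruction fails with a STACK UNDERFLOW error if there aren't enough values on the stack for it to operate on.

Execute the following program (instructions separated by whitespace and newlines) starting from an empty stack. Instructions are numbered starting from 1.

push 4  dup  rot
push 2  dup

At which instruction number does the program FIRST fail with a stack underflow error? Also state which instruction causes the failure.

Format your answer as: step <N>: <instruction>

Step 1 ('push 4'): stack = [4], depth = 1
Step 2 ('dup'): stack = [4, 4], depth = 2
Step 3 ('rot'): needs 3 value(s) but depth is 2 — STACK UNDERFLOW

Answer: step 3: rot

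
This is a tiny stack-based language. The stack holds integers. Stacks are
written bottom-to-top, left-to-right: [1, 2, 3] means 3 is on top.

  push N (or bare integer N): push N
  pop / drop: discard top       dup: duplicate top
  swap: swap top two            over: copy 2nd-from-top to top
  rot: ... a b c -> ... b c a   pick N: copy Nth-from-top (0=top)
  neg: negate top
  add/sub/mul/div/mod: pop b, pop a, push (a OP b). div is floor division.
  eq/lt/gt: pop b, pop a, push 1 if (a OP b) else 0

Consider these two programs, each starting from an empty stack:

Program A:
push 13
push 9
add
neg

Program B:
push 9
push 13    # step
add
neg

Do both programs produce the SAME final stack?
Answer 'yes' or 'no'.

Answer: yes

Derivation:
Program A trace:
  After 'push 13': [13]
  After 'push 9': [13, 9]
  After 'add': [22]
  After 'neg': [-22]
Program A final stack: [-22]

Program B trace:
  After 'push 9': [9]
  After 'push 13': [9, 13]
  After 'add': [22]
  After 'neg': [-22]
Program B final stack: [-22]
Same: yes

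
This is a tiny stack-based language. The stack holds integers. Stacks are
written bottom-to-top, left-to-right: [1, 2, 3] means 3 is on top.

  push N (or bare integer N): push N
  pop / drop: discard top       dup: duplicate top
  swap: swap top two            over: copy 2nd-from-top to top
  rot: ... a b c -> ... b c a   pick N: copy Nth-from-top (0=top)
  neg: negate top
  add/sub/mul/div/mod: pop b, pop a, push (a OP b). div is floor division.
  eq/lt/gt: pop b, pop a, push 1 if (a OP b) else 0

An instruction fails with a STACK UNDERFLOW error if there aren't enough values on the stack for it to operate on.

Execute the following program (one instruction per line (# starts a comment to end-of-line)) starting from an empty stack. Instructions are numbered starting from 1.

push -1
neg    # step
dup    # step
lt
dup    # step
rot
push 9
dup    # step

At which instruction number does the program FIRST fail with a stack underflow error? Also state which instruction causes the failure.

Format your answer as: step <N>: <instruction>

Step 1 ('push -1'): stack = [-1], depth = 1
Step 2 ('neg'): stack = [1], depth = 1
Step 3 ('dup'): stack = [1, 1], depth = 2
Step 4 ('lt'): stack = [0], depth = 1
Step 5 ('dup'): stack = [0, 0], depth = 2
Step 6 ('rot'): needs 3 value(s) but depth is 2 — STACK UNDERFLOW

Answer: step 6: rot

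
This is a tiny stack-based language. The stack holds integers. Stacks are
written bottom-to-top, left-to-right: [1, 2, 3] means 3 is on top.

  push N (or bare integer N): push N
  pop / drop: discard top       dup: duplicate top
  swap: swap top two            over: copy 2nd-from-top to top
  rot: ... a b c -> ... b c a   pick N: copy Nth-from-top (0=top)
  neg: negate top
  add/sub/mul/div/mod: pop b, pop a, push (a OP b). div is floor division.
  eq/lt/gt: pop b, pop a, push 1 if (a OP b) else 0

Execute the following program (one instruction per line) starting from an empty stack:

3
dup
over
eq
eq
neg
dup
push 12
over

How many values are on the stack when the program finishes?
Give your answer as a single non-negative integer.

Answer: 4

Derivation:
After 'push 3': stack = [3] (depth 1)
After 'dup': stack = [3, 3] (depth 2)
After 'over': stack = [3, 3, 3] (depth 3)
After 'eq': stack = [3, 1] (depth 2)
After 'eq': stack = [0] (depth 1)
After 'neg': stack = [0] (depth 1)
After 'dup': stack = [0, 0] (depth 2)
After 'push 12': stack = [0, 0, 12] (depth 3)
After 'over': stack = [0, 0, 12, 0] (depth 4)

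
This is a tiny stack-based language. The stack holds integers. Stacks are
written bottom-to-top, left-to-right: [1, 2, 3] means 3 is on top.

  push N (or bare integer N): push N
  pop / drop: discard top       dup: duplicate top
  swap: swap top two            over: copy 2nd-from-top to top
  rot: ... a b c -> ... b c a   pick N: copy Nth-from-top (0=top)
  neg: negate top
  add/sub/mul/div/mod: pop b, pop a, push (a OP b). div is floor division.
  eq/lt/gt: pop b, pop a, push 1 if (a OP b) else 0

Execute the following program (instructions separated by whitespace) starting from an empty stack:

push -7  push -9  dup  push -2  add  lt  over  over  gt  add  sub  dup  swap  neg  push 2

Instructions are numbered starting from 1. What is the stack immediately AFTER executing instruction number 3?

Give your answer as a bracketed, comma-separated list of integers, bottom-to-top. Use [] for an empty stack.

Step 1 ('push -7'): [-7]
Step 2 ('push -9'): [-7, -9]
Step 3 ('dup'): [-7, -9, -9]

Answer: [-7, -9, -9]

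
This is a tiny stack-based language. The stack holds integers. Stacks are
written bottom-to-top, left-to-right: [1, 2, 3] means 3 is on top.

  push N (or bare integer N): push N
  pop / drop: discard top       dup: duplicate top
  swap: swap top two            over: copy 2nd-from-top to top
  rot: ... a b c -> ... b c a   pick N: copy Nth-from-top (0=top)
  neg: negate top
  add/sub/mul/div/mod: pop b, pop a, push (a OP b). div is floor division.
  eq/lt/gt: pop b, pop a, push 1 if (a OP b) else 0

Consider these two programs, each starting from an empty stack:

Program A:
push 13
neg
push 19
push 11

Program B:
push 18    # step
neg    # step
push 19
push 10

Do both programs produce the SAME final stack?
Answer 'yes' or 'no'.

Answer: no

Derivation:
Program A trace:
  After 'push 13': [13]
  After 'neg': [-13]
  After 'push 19': [-13, 19]
  After 'push 11': [-13, 19, 11]
Program A final stack: [-13, 19, 11]

Program B trace:
  After 'push 18': [18]
  After 'neg': [-18]
  After 'push 19': [-18, 19]
  After 'push 10': [-18, 19, 10]
Program B final stack: [-18, 19, 10]
Same: no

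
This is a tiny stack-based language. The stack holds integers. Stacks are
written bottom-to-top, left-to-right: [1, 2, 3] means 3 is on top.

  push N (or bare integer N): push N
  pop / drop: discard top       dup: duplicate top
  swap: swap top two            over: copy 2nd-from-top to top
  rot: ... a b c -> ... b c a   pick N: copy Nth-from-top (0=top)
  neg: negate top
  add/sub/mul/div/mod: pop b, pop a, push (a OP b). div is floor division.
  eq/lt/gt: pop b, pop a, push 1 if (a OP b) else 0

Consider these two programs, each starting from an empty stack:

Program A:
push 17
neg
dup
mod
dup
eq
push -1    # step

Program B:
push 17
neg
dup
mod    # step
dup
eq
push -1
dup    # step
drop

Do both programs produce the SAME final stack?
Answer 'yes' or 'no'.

Program A trace:
  After 'push 17': [17]
  After 'neg': [-17]
  After 'dup': [-17, -17]
  After 'mod': [0]
  After 'dup': [0, 0]
  After 'eq': [1]
  After 'push -1': [1, -1]
Program A final stack: [1, -1]

Program B trace:
  After 'push 17': [17]
  After 'neg': [-17]
  After 'dup': [-17, -17]
  After 'mod': [0]
  After 'dup': [0, 0]
  After 'eq': [1]
  After 'push -1': [1, -1]
  After 'dup': [1, -1, -1]
  After 'drop': [1, -1]
Program B final stack: [1, -1]
Same: yes

Answer: yes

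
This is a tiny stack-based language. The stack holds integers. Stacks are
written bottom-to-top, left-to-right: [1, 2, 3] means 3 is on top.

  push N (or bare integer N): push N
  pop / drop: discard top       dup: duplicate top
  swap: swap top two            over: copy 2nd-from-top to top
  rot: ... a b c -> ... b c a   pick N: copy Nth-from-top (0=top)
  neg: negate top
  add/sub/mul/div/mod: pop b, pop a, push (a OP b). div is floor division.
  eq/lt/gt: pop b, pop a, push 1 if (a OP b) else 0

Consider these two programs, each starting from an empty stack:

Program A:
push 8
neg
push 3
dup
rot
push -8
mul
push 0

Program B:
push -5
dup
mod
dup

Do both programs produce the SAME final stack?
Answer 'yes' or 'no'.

Program A trace:
  After 'push 8': [8]
  After 'neg': [-8]
  After 'push 3': [-8, 3]
  After 'dup': [-8, 3, 3]
  After 'rot': [3, 3, -8]
  After 'push -8': [3, 3, -8, -8]
  After 'mul': [3, 3, 64]
  After 'push 0': [3, 3, 64, 0]
Program A final stack: [3, 3, 64, 0]

Program B trace:
  After 'push -5': [-5]
  After 'dup': [-5, -5]
  After 'mod': [0]
  After 'dup': [0, 0]
Program B final stack: [0, 0]
Same: no

Answer: no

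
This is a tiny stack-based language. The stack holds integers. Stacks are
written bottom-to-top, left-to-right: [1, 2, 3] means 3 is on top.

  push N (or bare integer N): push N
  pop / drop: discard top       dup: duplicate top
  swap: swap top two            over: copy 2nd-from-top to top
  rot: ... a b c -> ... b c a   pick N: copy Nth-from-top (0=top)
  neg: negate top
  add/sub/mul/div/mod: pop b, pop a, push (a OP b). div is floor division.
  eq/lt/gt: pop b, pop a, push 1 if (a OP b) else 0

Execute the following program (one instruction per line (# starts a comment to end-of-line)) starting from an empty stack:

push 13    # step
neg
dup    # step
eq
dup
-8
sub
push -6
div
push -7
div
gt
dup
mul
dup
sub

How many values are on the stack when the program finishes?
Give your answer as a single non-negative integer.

After 'push 13': stack = [13] (depth 1)
After 'neg': stack = [-13] (depth 1)
After 'dup': stack = [-13, -13] (depth 2)
After 'eq': stack = [1] (depth 1)
After 'dup': stack = [1, 1] (depth 2)
After 'push -8': stack = [1, 1, -8] (depth 3)
After 'sub': stack = [1, 9] (depth 2)
After 'push -6': stack = [1, 9, -6] (depth 3)
After 'div': stack = [1, -2] (depth 2)
After 'push -7': stack = [1, -2, -7] (depth 3)
After 'div': stack = [1, 0] (depth 2)
After 'gt': stack = [1] (depth 1)
After 'dup': stack = [1, 1] (depth 2)
After 'mul': stack = [1] (depth 1)
After 'dup': stack = [1, 1] (depth 2)
After 'sub': stack = [0] (depth 1)

Answer: 1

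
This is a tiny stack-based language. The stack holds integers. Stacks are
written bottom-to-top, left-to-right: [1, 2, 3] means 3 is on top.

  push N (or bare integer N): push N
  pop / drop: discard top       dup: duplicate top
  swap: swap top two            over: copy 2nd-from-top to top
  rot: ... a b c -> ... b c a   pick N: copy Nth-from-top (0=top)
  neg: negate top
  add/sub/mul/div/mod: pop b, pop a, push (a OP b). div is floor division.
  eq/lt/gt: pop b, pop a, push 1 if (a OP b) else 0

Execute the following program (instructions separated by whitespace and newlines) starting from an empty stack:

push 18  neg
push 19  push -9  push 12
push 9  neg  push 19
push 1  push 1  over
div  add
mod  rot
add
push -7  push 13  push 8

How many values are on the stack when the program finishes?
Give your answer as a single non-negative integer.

Answer: 8

Derivation:
After 'push 18': stack = [18] (depth 1)
After 'neg': stack = [-18] (depth 1)
After 'push 19': stack = [-18, 19] (depth 2)
After 'push -9': stack = [-18, 19, -9] (depth 3)
After 'push 12': stack = [-18, 19, -9, 12] (depth 4)
After 'push 9': stack = [-18, 19, -9, 12, 9] (depth 5)
After 'neg': stack = [-18, 19, -9, 12, -9] (depth 5)
After 'push 19': stack = [-18, 19, -9, 12, -9, 19] (depth 6)
After 'push 1': stack = [-18, 19, -9, 12, -9, 19, 1] (depth 7)
After 'push 1': stack = [-18, 19, -9, 12, -9, 19, 1, 1] (depth 8)
After 'over': stack = [-18, 19, -9, 12, -9, 19, 1, 1, 1] (depth 9)
After 'div': stack = [-18, 19, -9, 12, -9, 19, 1, 1] (depth 8)
After 'add': stack = [-18, 19, -9, 12, -9, 19, 2] (depth 7)
After 'mod': stack = [-18, 19, -9, 12, -9, 1] (depth 6)
After 'rot': stack = [-18, 19, -9, -9, 1, 12] (depth 6)
After 'add': stack = [-18, 19, -9, -9, 13] (depth 5)
After 'push -7': stack = [-18, 19, -9, -9, 13, -7] (depth 6)
After 'push 13': stack = [-18, 19, -9, -9, 13, -7, 13] (depth 7)
After 'push 8': stack = [-18, 19, -9, -9, 13, -7, 13, 8] (depth 8)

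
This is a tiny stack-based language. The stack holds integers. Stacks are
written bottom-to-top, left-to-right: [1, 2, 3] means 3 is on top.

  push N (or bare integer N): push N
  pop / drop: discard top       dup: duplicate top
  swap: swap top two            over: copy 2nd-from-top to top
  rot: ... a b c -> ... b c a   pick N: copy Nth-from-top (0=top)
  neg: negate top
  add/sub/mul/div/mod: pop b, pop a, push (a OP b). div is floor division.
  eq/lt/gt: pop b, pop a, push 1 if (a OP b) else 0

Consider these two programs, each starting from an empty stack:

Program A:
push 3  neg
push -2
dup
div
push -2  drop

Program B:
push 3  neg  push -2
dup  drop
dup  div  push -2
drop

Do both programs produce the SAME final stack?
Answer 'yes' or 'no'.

Program A trace:
  After 'push 3': [3]
  After 'neg': [-3]
  After 'push -2': [-3, -2]
  After 'dup': [-3, -2, -2]
  After 'div': [-3, 1]
  After 'push -2': [-3, 1, -2]
  After 'drop': [-3, 1]
Program A final stack: [-3, 1]

Program B trace:
  After 'push 3': [3]
  After 'neg': [-3]
  After 'push -2': [-3, -2]
  After 'dup': [-3, -2, -2]
  After 'drop': [-3, -2]
  After 'dup': [-3, -2, -2]
  After 'div': [-3, 1]
  After 'push -2': [-3, 1, -2]
  After 'drop': [-3, 1]
Program B final stack: [-3, 1]
Same: yes

Answer: yes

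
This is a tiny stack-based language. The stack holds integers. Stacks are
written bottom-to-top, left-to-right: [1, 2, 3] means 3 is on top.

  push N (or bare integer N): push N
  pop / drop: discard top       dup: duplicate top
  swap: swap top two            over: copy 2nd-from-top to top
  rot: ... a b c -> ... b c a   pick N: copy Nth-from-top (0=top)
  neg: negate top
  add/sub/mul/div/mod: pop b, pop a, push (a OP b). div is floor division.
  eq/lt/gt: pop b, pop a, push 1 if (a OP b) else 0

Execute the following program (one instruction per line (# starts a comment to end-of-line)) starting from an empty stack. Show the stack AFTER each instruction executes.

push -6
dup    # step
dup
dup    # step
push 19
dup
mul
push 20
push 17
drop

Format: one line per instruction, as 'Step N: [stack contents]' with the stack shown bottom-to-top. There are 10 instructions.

Step 1: [-6]
Step 2: [-6, -6]
Step 3: [-6, -6, -6]
Step 4: [-6, -6, -6, -6]
Step 5: [-6, -6, -6, -6, 19]
Step 6: [-6, -6, -6, -6, 19, 19]
Step 7: [-6, -6, -6, -6, 361]
Step 8: [-6, -6, -6, -6, 361, 20]
Step 9: [-6, -6, -6, -6, 361, 20, 17]
Step 10: [-6, -6, -6, -6, 361, 20]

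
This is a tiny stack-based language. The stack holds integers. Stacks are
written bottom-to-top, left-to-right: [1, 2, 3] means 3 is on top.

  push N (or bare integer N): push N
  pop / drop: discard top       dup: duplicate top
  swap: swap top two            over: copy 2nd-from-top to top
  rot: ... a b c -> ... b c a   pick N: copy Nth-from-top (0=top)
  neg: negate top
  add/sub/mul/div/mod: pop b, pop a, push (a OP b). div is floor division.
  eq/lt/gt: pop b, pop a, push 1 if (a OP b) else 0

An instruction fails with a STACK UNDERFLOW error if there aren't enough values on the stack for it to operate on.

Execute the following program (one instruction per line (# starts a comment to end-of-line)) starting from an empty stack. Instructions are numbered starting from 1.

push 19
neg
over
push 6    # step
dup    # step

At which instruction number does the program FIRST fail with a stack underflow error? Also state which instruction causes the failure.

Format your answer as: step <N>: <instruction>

Answer: step 3: over

Derivation:
Step 1 ('push 19'): stack = [19], depth = 1
Step 2 ('neg'): stack = [-19], depth = 1
Step 3 ('over'): needs 2 value(s) but depth is 1 — STACK UNDERFLOW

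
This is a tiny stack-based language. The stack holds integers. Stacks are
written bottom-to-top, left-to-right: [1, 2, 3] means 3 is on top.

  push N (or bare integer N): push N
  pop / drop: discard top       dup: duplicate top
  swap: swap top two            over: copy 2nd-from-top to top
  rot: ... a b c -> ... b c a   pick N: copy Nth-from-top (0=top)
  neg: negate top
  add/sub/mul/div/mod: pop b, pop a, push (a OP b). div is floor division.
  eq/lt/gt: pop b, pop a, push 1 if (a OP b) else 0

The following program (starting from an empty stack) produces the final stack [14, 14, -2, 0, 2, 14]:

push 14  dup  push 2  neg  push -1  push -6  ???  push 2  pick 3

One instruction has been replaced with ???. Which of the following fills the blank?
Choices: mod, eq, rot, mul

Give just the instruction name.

Answer: eq

Derivation:
Stack before ???: [14, 14, -2, -1, -6]
Stack after ???:  [14, 14, -2, 0]
Checking each choice:
  mod: produces [14, 14, -2, -1, 2, 14]
  eq: MATCH
  rot: produces [14, 14, -1, -6, -2, 2, -1]
  mul: produces [14, 14, -2, 6, 2, 14]


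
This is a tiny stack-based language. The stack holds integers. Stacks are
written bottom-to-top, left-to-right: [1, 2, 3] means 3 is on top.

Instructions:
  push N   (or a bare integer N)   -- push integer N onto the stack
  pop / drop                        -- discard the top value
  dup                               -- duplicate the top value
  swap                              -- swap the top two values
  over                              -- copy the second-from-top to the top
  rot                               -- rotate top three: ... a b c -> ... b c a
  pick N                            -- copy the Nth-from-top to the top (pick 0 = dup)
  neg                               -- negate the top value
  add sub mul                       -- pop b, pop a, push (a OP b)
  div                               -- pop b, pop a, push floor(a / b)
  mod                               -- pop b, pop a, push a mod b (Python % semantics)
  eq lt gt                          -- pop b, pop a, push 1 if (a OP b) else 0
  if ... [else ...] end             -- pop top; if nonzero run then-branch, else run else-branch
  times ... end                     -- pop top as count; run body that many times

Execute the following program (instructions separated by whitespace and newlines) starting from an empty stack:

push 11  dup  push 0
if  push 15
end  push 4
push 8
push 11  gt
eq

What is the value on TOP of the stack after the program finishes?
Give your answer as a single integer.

Answer: 0

Derivation:
After 'push 11': [11]
After 'dup': [11, 11]
After 'push 0': [11, 11, 0]
After 'if': [11, 11]
After 'push 4': [11, 11, 4]
After 'push 8': [11, 11, 4, 8]
After 'push 11': [11, 11, 4, 8, 11]
After 'gt': [11, 11, 4, 0]
After 'eq': [11, 11, 0]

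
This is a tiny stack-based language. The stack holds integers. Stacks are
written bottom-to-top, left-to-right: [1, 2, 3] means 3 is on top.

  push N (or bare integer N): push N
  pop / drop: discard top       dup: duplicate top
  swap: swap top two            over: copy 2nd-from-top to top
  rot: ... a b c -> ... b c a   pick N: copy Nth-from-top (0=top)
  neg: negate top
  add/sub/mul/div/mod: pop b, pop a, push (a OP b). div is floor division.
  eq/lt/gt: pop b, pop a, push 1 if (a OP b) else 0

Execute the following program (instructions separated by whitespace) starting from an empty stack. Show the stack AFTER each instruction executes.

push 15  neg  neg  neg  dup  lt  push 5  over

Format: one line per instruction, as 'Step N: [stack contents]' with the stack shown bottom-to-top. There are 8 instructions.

Step 1: [15]
Step 2: [-15]
Step 3: [15]
Step 4: [-15]
Step 5: [-15, -15]
Step 6: [0]
Step 7: [0, 5]
Step 8: [0, 5, 0]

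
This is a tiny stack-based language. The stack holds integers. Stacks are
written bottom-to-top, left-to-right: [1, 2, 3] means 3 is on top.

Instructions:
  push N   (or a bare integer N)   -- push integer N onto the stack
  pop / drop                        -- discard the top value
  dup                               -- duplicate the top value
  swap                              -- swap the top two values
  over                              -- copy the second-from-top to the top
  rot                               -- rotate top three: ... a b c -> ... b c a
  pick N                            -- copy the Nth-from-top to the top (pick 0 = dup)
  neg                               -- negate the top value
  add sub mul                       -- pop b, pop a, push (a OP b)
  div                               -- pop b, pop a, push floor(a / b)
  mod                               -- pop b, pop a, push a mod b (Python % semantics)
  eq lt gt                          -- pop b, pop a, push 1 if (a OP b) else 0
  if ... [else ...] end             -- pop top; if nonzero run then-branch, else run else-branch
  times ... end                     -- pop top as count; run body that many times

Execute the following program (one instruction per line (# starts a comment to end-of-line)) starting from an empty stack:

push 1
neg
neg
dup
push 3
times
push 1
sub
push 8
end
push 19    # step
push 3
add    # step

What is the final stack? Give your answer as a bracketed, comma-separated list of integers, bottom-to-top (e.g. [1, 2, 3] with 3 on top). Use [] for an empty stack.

Answer: [1, 0, 7, 7, 8, 22]

Derivation:
After 'push 1': [1]
After 'neg': [-1]
After 'neg': [1]
After 'dup': [1, 1]
After 'push 3': [1, 1, 3]
After 'times': [1, 1]
After 'push 1': [1, 1, 1]
After 'sub': [1, 0]
After 'push 8': [1, 0, 8]
After 'push 1': [1, 0, 8, 1]
After 'sub': [1, 0, 7]
After 'push 8': [1, 0, 7, 8]
After 'push 1': [1, 0, 7, 8, 1]
After 'sub': [1, 0, 7, 7]
After 'push 8': [1, 0, 7, 7, 8]
After 'push 19': [1, 0, 7, 7, 8, 19]
After 'push 3': [1, 0, 7, 7, 8, 19, 3]
After 'add': [1, 0, 7, 7, 8, 22]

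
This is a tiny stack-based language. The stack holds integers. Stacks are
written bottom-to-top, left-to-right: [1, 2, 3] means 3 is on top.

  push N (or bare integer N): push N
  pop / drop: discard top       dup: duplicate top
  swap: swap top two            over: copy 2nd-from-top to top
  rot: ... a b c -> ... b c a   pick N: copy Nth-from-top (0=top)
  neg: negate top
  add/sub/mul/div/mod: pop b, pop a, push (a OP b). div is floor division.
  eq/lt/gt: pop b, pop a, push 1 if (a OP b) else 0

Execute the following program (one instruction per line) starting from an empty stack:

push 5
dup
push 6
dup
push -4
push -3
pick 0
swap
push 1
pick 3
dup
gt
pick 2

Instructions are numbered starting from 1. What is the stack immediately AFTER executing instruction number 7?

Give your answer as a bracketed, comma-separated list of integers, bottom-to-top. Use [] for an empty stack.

Answer: [5, 5, 6, 6, -4, -3, -3]

Derivation:
Step 1 ('push 5'): [5]
Step 2 ('dup'): [5, 5]
Step 3 ('push 6'): [5, 5, 6]
Step 4 ('dup'): [5, 5, 6, 6]
Step 5 ('push -4'): [5, 5, 6, 6, -4]
Step 6 ('push -3'): [5, 5, 6, 6, -4, -3]
Step 7 ('pick 0'): [5, 5, 6, 6, -4, -3, -3]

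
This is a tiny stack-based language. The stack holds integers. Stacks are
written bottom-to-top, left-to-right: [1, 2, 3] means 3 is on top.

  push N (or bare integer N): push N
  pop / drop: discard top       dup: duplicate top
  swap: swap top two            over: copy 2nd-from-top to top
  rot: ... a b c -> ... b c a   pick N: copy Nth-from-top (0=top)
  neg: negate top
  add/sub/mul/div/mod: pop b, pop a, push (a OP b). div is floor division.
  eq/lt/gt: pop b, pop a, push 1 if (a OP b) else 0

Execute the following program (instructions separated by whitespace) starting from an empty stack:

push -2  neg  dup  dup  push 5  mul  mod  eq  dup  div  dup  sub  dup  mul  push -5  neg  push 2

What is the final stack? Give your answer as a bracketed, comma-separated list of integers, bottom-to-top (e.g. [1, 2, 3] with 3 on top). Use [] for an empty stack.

After 'push -2': [-2]
After 'neg': [2]
After 'dup': [2, 2]
After 'dup': [2, 2, 2]
After 'push 5': [2, 2, 2, 5]
After 'mul': [2, 2, 10]
After 'mod': [2, 2]
After 'eq': [1]
After 'dup': [1, 1]
After 'div': [1]
After 'dup': [1, 1]
After 'sub': [0]
After 'dup': [0, 0]
After 'mul': [0]
After 'push -5': [0, -5]
After 'neg': [0, 5]
After 'push 2': [0, 5, 2]

Answer: [0, 5, 2]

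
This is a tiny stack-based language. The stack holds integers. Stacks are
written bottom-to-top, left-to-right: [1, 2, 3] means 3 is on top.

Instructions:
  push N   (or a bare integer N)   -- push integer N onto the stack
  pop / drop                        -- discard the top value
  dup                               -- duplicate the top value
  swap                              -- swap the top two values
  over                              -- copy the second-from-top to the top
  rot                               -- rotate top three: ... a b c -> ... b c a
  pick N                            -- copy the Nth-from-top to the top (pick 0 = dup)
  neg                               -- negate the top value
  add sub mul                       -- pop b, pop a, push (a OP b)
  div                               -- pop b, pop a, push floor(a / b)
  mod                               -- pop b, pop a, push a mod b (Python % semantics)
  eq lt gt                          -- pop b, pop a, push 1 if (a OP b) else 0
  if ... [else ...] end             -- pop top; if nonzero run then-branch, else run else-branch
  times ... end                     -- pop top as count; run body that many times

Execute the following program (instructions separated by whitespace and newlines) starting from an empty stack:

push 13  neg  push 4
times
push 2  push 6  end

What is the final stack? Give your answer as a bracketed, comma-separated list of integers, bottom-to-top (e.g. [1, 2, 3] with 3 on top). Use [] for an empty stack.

Answer: [-13, 2, 6, 2, 6, 2, 6, 2, 6]

Derivation:
After 'push 13': [13]
After 'neg': [-13]
After 'push 4': [-13, 4]
After 'times': [-13]
After 'push 2': [-13, 2]
After 'push 6': [-13, 2, 6]
After 'push 2': [-13, 2, 6, 2]
After 'push 6': [-13, 2, 6, 2, 6]
After 'push 2': [-13, 2, 6, 2, 6, 2]
After 'push 6': [-13, 2, 6, 2, 6, 2, 6]
After 'push 2': [-13, 2, 6, 2, 6, 2, 6, 2]
After 'push 6': [-13, 2, 6, 2, 6, 2, 6, 2, 6]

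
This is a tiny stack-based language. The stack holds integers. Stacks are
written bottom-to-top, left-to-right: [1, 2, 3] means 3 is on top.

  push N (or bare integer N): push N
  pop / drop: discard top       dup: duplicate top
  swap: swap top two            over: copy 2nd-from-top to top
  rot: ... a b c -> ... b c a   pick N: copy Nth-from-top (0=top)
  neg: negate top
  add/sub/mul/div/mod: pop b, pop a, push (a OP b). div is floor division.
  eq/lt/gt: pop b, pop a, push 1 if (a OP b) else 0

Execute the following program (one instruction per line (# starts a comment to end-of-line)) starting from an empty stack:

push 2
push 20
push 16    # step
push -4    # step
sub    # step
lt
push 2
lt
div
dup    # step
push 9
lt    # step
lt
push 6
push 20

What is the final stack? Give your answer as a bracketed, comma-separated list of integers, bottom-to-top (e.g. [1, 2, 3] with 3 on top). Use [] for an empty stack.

After 'push 2': [2]
After 'push 20': [2, 20]
After 'push 16': [2, 20, 16]
After 'push -4': [2, 20, 16, -4]
After 'sub': [2, 20, 20]
After 'lt': [2, 0]
After 'push 2': [2, 0, 2]
After 'lt': [2, 1]
After 'div': [2]
After 'dup': [2, 2]
After 'push 9': [2, 2, 9]
After 'lt': [2, 1]
After 'lt': [0]
After 'push 6': [0, 6]
After 'push 20': [0, 6, 20]

Answer: [0, 6, 20]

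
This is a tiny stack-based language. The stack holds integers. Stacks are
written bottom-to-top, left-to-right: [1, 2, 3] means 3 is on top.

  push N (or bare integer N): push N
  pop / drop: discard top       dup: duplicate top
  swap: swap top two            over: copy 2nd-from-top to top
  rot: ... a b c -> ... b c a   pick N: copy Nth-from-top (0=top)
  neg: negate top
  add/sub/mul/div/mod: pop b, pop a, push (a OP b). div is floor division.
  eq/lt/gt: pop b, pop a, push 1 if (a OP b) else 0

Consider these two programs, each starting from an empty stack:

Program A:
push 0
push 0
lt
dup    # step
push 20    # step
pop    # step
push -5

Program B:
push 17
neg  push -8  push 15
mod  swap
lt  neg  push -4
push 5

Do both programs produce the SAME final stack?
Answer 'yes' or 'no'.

Program A trace:
  After 'push 0': [0]
  After 'push 0': [0, 0]
  After 'lt': [0]
  After 'dup': [0, 0]
  After 'push 20': [0, 0, 20]
  After 'pop': [0, 0]
  After 'push -5': [0, 0, -5]
Program A final stack: [0, 0, -5]

Program B trace:
  After 'push 17': [17]
  After 'neg': [-17]
  After 'push -8': [-17, -8]
  After 'push 15': [-17, -8, 15]
  After 'mod': [-17, 7]
  After 'swap': [7, -17]
  After 'lt': [0]
  After 'neg': [0]
  After 'push -4': [0, -4]
  After 'push 5': [0, -4, 5]
Program B final stack: [0, -4, 5]
Same: no

Answer: no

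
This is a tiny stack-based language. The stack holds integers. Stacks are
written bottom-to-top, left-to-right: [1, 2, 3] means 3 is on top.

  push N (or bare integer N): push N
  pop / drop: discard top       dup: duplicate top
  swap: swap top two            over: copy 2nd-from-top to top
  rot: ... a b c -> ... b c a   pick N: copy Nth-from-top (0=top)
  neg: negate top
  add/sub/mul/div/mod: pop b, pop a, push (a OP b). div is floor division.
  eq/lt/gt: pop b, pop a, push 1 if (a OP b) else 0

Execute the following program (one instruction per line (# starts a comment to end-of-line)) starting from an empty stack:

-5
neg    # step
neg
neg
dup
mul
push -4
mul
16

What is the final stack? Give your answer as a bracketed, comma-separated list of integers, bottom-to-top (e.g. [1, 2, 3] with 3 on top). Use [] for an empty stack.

After 'push -5': [-5]
After 'neg': [5]
After 'neg': [-5]
After 'neg': [5]
After 'dup': [5, 5]
After 'mul': [25]
After 'push -4': [25, -4]
After 'mul': [-100]
After 'push 16': [-100, 16]

Answer: [-100, 16]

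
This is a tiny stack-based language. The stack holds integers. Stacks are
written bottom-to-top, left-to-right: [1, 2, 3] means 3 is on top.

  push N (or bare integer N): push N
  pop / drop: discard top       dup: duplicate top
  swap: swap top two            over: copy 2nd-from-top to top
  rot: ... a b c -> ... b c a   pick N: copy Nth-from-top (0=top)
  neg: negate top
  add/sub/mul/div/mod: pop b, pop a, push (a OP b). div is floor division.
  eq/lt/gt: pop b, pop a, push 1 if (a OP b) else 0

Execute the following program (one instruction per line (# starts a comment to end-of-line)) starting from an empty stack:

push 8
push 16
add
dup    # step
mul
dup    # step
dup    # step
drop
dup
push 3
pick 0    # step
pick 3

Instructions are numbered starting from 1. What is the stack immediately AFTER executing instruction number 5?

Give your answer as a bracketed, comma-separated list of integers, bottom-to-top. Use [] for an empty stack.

Answer: [576]

Derivation:
Step 1 ('push 8'): [8]
Step 2 ('push 16'): [8, 16]
Step 3 ('add'): [24]
Step 4 ('dup'): [24, 24]
Step 5 ('mul'): [576]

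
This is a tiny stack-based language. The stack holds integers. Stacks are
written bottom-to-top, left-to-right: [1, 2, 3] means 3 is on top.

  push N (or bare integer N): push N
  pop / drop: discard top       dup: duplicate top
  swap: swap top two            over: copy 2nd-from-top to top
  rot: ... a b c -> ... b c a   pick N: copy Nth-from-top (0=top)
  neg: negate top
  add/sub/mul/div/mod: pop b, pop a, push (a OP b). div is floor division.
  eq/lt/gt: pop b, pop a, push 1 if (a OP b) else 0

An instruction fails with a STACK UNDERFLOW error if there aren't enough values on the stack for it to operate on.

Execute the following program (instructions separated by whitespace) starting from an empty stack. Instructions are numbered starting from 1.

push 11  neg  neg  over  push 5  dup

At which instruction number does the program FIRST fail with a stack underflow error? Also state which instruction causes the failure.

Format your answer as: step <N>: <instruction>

Step 1 ('push 11'): stack = [11], depth = 1
Step 2 ('neg'): stack = [-11], depth = 1
Step 3 ('neg'): stack = [11], depth = 1
Step 4 ('over'): needs 2 value(s) but depth is 1 — STACK UNDERFLOW

Answer: step 4: over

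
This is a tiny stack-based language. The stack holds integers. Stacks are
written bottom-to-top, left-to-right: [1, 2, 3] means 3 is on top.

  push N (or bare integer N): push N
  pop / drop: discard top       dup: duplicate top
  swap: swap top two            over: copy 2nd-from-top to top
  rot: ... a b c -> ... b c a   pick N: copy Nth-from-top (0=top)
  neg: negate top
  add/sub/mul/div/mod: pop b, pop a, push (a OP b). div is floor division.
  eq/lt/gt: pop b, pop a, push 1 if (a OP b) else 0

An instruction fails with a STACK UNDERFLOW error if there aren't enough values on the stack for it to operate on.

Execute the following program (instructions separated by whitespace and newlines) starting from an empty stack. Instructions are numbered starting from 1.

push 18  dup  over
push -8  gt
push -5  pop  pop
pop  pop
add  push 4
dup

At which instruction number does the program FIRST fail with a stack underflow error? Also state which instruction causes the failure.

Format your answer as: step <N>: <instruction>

Answer: step 11: add

Derivation:
Step 1 ('push 18'): stack = [18], depth = 1
Step 2 ('dup'): stack = [18, 18], depth = 2
Step 3 ('over'): stack = [18, 18, 18], depth = 3
Step 4 ('push -8'): stack = [18, 18, 18, -8], depth = 4
Step 5 ('gt'): stack = [18, 18, 1], depth = 3
Step 6 ('push -5'): stack = [18, 18, 1, -5], depth = 4
Step 7 ('pop'): stack = [18, 18, 1], depth = 3
Step 8 ('pop'): stack = [18, 18], depth = 2
Step 9 ('pop'): stack = [18], depth = 1
Step 10 ('pop'): stack = [], depth = 0
Step 11 ('add'): needs 2 value(s) but depth is 0 — STACK UNDERFLOW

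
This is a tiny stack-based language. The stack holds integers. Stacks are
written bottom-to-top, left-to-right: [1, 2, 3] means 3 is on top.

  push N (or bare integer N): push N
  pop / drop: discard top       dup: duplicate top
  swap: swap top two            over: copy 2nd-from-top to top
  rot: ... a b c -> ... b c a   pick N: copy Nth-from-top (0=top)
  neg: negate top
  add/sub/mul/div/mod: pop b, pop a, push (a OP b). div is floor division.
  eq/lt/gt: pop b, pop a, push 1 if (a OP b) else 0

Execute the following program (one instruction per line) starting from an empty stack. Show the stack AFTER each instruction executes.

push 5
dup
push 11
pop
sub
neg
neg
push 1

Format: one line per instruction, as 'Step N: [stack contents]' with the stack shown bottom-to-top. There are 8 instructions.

Step 1: [5]
Step 2: [5, 5]
Step 3: [5, 5, 11]
Step 4: [5, 5]
Step 5: [0]
Step 6: [0]
Step 7: [0]
Step 8: [0, 1]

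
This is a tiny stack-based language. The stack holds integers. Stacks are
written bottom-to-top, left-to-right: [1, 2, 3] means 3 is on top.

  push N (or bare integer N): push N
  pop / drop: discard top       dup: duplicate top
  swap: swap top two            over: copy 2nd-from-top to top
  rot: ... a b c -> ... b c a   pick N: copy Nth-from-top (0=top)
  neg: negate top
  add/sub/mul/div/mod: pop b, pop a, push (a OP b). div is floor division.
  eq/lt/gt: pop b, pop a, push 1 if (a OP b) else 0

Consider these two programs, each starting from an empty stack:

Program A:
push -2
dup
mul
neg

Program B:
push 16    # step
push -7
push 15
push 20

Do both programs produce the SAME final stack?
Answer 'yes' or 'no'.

Answer: no

Derivation:
Program A trace:
  After 'push -2': [-2]
  After 'dup': [-2, -2]
  After 'mul': [4]
  After 'neg': [-4]
Program A final stack: [-4]

Program B trace:
  After 'push 16': [16]
  After 'push -7': [16, -7]
  After 'push 15': [16, -7, 15]
  After 'push 20': [16, -7, 15, 20]
Program B final stack: [16, -7, 15, 20]
Same: no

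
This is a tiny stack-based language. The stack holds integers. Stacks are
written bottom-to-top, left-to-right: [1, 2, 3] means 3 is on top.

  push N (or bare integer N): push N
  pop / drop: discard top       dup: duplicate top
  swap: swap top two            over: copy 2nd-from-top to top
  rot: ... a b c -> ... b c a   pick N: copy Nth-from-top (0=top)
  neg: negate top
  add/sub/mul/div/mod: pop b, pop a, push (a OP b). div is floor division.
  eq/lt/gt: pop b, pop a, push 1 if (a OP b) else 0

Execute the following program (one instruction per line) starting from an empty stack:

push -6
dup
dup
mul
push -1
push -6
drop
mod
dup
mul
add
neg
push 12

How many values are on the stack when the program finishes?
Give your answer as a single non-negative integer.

After 'push -6': stack = [-6] (depth 1)
After 'dup': stack = [-6, -6] (depth 2)
After 'dup': stack = [-6, -6, -6] (depth 3)
After 'mul': stack = [-6, 36] (depth 2)
After 'push -1': stack = [-6, 36, -1] (depth 3)
After 'push -6': stack = [-6, 36, -1, -6] (depth 4)
After 'drop': stack = [-6, 36, -1] (depth 3)
After 'mod': stack = [-6, 0] (depth 2)
After 'dup': stack = [-6, 0, 0] (depth 3)
After 'mul': stack = [-6, 0] (depth 2)
After 'add': stack = [-6] (depth 1)
After 'neg': stack = [6] (depth 1)
After 'push 12': stack = [6, 12] (depth 2)

Answer: 2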